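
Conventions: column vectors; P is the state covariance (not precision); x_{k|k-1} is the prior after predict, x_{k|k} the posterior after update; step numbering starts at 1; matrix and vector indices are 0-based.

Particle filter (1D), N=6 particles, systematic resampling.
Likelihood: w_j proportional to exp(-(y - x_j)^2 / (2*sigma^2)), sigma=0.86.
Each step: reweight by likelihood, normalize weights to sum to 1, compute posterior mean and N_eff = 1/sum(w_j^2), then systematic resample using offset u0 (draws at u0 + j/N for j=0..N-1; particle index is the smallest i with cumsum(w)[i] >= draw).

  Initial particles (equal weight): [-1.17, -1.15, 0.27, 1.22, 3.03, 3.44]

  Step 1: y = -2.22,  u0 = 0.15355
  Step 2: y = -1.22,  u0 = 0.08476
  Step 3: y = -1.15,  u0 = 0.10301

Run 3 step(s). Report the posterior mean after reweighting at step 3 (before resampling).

post_mean = -1.1600

step 1: w=[0.4989, 0.4848, 0.0159, 0.0004, 0.0000, 0.0000]  mean=-1.1366  Neff=2.0651  idx=[0, 0, 0, 1, 1, 2]
step 2: w=[0.1916, 0.1916, 0.1916, 0.1913, 0.1913, 0.0428]  mean=-1.1007  Neff=5.4029  idx=[0, 1, 2, 3, 3, 4]
step 3: w=[0.1666, 0.1666, 0.1666, 0.1667, 0.1667, 0.1667]  mean=-1.1600  Neff=6.0000  idx=[0, 1, 2, 3, 4, 5]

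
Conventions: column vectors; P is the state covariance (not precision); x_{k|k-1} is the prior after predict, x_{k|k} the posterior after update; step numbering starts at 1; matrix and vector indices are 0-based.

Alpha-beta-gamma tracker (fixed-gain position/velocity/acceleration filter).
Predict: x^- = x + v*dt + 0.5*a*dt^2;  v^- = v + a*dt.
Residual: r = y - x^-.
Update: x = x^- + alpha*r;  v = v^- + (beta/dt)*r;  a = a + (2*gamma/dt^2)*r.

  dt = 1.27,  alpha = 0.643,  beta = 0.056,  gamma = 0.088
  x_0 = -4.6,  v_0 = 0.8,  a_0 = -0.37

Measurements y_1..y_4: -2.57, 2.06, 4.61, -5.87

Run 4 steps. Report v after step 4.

v_post = 1.2477

step 1: x_pred=-3.8824  r=1.3124  x^+=-3.0385  v^+=0.3880  a^+=-0.2268
step 2: x_pred=-2.7287  r=4.7887  x^+=0.3504  v^+=0.3111  a^+=0.2958
step 3: x_pred=0.9840  r=3.6260  x^+=3.3155  v^+=0.8466  a^+=0.6914
step 4: x_pred=4.9483  r=-10.8183  x^+=-2.0079  v^+=1.2477  a^+=-0.4891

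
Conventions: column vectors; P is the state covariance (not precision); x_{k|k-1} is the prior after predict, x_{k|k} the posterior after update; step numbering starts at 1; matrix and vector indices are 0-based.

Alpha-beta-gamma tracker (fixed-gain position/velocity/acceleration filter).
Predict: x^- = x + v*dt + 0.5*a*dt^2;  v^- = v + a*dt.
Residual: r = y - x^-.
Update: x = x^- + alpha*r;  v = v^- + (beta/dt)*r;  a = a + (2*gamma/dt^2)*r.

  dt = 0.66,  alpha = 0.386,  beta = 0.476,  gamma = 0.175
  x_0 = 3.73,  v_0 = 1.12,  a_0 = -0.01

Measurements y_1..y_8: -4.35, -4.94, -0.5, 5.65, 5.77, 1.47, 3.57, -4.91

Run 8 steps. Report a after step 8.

a_post = -32.7854

step 1: x_pred=4.4670  r=-8.8170  x^+=1.0637  v^+=-5.2455  a^+=-7.0944
step 2: x_pred=-3.9436  r=-0.9964  x^+=-4.3282  v^+=-10.6465  a^+=-7.8950
step 3: x_pred=-13.0744  r=12.5744  x^+=-8.2207  v^+=-6.7884  a^+=2.2084
step 4: x_pred=-12.2200  r=17.8700  x^+=-5.3222  v^+=7.5572  a^+=16.5668
step 5: x_pred=3.2738  r=2.4962  x^+=4.2373  v^+=20.2916  a^+=18.5724
step 6: x_pred=21.6749  r=-20.2049  x^+=13.8758  v^+=17.9774  a^+=2.3380
step 7: x_pred=26.2501  r=-22.6801  x^+=17.4956  v^+=3.1633  a^+=-15.8852
step 8: x_pred=16.1236  r=-21.0336  x^+=8.0046  v^+=-22.4905  a^+=-32.7854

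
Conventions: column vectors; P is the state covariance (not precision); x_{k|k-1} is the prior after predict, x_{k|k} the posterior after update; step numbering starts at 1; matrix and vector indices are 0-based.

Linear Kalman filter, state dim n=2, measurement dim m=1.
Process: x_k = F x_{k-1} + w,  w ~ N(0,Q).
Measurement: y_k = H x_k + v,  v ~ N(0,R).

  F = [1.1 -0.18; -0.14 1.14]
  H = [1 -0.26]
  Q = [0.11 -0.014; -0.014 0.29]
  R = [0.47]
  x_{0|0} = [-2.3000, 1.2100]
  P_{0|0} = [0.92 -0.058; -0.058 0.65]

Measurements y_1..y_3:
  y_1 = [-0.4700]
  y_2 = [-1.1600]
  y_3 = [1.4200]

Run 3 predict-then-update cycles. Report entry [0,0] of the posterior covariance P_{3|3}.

step 1: x^-=[-2.7478, 1.7014]  P^-=[1.2672 -0.3633; -0.3633 1.1713]  S=[2.0053]  K=[0.6790; -0.3330]  nu=[2.7202]  x^+=[-0.9007, 0.7956]  P^+=[0.3426 0.0902; 0.0902 0.9489]
step 2: x^-=[-1.1340, 1.0330]  P^-=[0.5196 -0.1461; -0.1461 1.5011]  S=[1.1670]  K=[0.4778; -0.4596]  nu=[0.2426]  x^+=[-1.0181, 0.9215]  P^+=[0.2532 0.1102; 0.1102 1.2546]
step 3: x^-=[-1.2858, 1.1931]  P^-=[0.4134 -0.1695; -0.1695 1.8903]  S=[1.0993]  K=[0.4161; -0.6013]  nu=[3.0160]  x^+=[-0.0307, -0.6203]  P^+=[0.2230 0.1055; 0.1055 1.4928]

P_post[0,0] = 0.2230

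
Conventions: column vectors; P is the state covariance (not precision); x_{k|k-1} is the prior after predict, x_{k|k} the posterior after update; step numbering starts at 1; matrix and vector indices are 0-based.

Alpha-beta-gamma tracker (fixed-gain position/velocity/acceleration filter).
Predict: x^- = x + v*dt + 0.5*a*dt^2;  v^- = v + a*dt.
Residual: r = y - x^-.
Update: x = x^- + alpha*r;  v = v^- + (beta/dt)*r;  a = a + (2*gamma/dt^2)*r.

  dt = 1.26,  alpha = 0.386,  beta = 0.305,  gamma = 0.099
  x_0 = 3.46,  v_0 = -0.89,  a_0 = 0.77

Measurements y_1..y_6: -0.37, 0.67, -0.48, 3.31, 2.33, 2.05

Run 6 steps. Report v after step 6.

v_post = 1.3965

step 1: x_pred=2.9498  r=-3.3198  x^+=1.6684  v^+=-0.7234  a^+=0.3560
step 2: x_pred=1.0394  r=-0.3694  x^+=0.8968  v^+=-0.3643  a^+=0.3099
step 3: x_pred=0.6838  r=-1.1638  x^+=0.2346  v^+=-0.2556  a^+=0.1647
step 4: x_pred=0.0433  r=3.2667  x^+=1.3043  v^+=0.7428  a^+=0.5722
step 5: x_pred=2.6943  r=-0.3643  x^+=2.5537  v^+=1.3755  a^+=0.5267
step 6: x_pred=4.7049  r=-2.6549  x^+=3.6801  v^+=1.3965  a^+=0.1956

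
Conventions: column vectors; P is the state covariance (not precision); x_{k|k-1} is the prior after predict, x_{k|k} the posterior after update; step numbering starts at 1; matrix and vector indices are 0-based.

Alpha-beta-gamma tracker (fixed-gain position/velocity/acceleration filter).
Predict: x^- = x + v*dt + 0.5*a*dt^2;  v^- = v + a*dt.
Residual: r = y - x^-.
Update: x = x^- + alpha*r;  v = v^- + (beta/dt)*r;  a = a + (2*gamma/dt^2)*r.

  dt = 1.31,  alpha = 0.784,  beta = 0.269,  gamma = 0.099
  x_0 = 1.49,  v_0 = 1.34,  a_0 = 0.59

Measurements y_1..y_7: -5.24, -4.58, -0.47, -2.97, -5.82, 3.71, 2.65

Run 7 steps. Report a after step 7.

step 1: x_pred=3.7516  r=-8.9916  x^+=-3.2978  v^+=0.2665  a^+=-0.4474
step 2: x_pred=-3.3326  r=-1.2474  x^+=-4.3106  v^+=-0.5758  a^+=-0.5914
step 3: x_pred=-5.5722  r=5.1022  x^+=-1.5721  v^+=-0.3027  a^+=-0.0027
step 4: x_pred=-1.9710  r=-0.9990  x^+=-2.7542  v^+=-0.5114  a^+=-0.1179
step 5: x_pred=-3.5253  r=-2.2947  x^+=-5.3244  v^+=-1.1371  a^+=-0.3827
step 6: x_pred=-7.1423  r=10.8523  x^+=1.3659  v^+=0.5900  a^+=0.8694
step 7: x_pred=2.8848  r=-0.2348  x^+=2.7007  v^+=1.6807  a^+=0.8423

a_post = 0.8423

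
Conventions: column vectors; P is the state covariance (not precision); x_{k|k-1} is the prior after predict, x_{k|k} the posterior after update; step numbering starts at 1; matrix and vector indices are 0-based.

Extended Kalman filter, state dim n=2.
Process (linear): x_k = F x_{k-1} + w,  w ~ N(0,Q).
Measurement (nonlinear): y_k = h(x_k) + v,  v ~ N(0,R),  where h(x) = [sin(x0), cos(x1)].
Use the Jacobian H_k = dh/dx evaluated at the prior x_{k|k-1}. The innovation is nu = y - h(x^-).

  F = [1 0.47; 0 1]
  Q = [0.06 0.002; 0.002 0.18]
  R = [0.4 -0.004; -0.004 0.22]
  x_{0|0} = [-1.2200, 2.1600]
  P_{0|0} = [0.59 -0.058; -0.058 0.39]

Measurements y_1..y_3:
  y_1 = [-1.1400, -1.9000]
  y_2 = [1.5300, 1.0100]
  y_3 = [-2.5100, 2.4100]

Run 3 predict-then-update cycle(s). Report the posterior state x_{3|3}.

x_post = [4.5652, 5.2230]

step 1: x^-=[-0.2048, 2.1600]  P^-=[0.6816 0.1273; 0.1273 0.5700]  H_jac=[0.9791 0.0000; 0.0000 -0.8314]  S=[1.0534 -0.1076; -0.1076 0.6140]  K=[0.6272 -0.0624; 0.0402 -0.7648]  nu=[-0.9366, -1.3443]  x^+=[-0.7083, 3.1505]  P^+=[0.2565 0.0195; 0.0195 0.2026]
step 2: x^-=[0.7725, 3.1505]  P^-=[0.3796 0.1167; 0.1167 0.3826]  H_jac=[0.7162 0.0000; 0.0000 0.0089]  S=[0.5947 -0.0033; -0.0033 0.2200]  K=[0.4572 0.0115; 0.1407 0.0175]  nu=[0.8321, 2.0100]  x^+=[1.1760, 3.3027]  P^+=[0.2553 0.0785; 0.0785 0.3707]
step 3: x^-=[2.7282, 3.3027]  P^-=[0.4710 0.2547; 0.2547 0.5507]  H_jac=[-0.9158 0.0000; 0.0000 0.1604]  S=[0.7950 -0.0414; -0.0414 0.2342]  K=[-0.5384 0.0793; -0.2763 0.3284]  nu=[-2.9117, 3.3970]  x^+=[4.5652, 5.2230]  P^+=[0.2355 0.1221; 0.1221 0.4573]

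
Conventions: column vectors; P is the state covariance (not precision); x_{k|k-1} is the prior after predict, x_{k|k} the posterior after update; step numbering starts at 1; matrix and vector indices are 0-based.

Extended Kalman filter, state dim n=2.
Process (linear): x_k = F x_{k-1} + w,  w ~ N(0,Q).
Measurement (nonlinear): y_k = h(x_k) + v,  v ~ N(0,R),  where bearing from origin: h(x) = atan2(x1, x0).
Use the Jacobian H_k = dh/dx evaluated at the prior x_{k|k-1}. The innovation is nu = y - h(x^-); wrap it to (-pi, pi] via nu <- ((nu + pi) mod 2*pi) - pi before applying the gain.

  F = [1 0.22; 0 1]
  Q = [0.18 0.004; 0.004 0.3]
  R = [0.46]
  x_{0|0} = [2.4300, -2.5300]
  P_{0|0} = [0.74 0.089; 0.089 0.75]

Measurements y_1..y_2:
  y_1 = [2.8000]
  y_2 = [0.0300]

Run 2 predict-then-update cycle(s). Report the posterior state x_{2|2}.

x_post = [0.6671, -3.4711]

step 1: x^-=[1.8734, -2.5300]  P^-=[0.9955 0.2580; 0.2580 1.0500]  H_jac=[0.2553 0.1890]  S=[0.5873]  K=[0.5157; 0.4501]  nu=[-2.5498]  x^+=[0.5584, -3.6777]  P^+=[0.8392 0.1217; 0.1217 0.9310]
step 2: x^-=[-0.2507, -3.6777]  P^-=[1.1178 0.3305; 0.3305 1.2310]  H_jac=[0.2707 -0.0185]  S=[0.5390]  K=[0.5500; 0.1238]  nu=[1.6689]  x^+=[0.6671, -3.4711]  P^+=[0.9548 0.2938; 0.2938 1.2228]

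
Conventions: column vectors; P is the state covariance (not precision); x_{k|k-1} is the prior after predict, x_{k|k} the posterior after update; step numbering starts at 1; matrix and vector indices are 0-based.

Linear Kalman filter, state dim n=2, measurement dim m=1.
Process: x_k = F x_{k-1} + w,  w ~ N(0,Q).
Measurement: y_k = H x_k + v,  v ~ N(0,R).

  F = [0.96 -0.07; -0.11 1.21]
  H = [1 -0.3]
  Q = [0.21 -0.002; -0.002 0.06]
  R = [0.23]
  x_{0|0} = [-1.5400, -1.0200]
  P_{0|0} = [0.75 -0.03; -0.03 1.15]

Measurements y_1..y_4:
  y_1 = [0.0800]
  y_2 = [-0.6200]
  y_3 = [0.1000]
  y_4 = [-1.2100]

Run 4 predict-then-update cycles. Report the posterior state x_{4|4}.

x_post = [-1.0164, -1.0263]

step 1: x^-=[-1.4070, -1.0648]  P^-=[0.9109 -0.2137; -0.2137 1.7608]  S=[1.4275]  K=[0.6830; -0.5197]  nu=[1.1676]  x^+=[-0.6096, -1.6716]  P^+=[0.2450 0.2930; 0.2930 1.3752]
step 2: x^-=[-0.4682, -1.9556]  P^-=[0.4031 0.1983; 0.1983 1.9984]  S=[0.6940]  K=[0.4952; -0.5781]  nu=[-0.7385]  x^+=[-0.8339, -1.5286]  P^+=[0.2330 0.3970; 0.3970 1.7664]
step 3: x^-=[-0.6935, -1.7579]  P^-=[0.3800 0.2879; 0.2879 2.5434]  S=[0.6661]  K=[0.4408; -0.7131]  nu=[0.2661]  x^+=[-0.5762, -1.9477]  P^+=[0.2506 0.4973; 0.4973 2.2046]
step 4: x^-=[-0.4168, -2.2934]  P^-=[0.3849 0.3664; 0.3664 3.1583]  S=[0.6793]  K=[0.4048; -0.8555]  nu=[-1.4812]  x^+=[-1.0164, -1.0263]  P^+=[0.2736 0.6016; 0.6016 2.6612]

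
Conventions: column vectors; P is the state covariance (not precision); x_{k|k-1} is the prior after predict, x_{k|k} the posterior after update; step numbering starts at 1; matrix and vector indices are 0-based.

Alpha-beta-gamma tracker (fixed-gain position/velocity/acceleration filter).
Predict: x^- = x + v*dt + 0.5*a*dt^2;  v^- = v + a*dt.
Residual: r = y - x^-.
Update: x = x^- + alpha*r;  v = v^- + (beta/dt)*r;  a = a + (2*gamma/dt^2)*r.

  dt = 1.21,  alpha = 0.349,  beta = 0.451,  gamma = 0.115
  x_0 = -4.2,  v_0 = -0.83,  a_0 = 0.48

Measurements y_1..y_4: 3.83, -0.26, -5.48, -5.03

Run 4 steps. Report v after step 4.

step 1: x_pred=-4.8529  r=8.6829  x^+=-1.8226  v^+=2.9872  a^+=1.8440
step 2: x_pred=3.1418  r=-3.4018  x^+=1.9546  v^+=3.9505  a^+=1.3096
step 3: x_pred=7.6934  r=-13.1734  x^+=3.0959  v^+=0.6251  a^+=-0.7598
step 4: x_pred=3.2960  r=-8.3260  x^+=0.3902  v^+=-3.3976  a^+=-2.0678

v_post = -3.3976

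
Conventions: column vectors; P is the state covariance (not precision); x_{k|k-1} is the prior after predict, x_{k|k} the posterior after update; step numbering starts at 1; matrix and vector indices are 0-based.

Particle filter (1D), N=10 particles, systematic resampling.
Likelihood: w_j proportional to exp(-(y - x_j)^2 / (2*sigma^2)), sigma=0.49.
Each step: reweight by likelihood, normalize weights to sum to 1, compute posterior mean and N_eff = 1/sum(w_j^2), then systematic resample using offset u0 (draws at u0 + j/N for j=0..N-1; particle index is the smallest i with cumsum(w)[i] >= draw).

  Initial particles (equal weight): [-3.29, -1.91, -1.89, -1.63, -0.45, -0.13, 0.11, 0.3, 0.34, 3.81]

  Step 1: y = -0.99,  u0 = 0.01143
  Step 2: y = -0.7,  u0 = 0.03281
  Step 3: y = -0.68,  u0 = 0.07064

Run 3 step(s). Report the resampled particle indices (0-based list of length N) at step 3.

resampled_idx = [1, 2, 3, 4, 4, 5, 6, 7, 8, 9]

step 1: w=[0.0000, 0.1022, 0.1103, 0.2538, 0.3245, 0.1277, 0.0479, 0.0186, 0.0150, 0.0000]  mean=-0.9640  Neff=4.7279  idx=[1, 2, 2, 3, 3, 4, 4, 4, 5, 5]
step 2: w=[0.0115, 0.0127, 0.0127, 0.0399, 0.0399, 0.2124, 0.2124, 0.2124, 0.1230, 0.1230]  mean=-0.5188  Neff=5.9075  idx=[2, 5, 5, 6, 6, 6, 7, 7, 8, 9]
step 3: w=[0.0064, 0.1213, 0.1213, 0.1213, 0.1213, 0.1213, 0.1213, 0.1213, 0.0721, 0.0721]  mean=-0.4131  Neff=8.8112  idx=[1, 2, 3, 4, 4, 5, 6, 7, 8, 9]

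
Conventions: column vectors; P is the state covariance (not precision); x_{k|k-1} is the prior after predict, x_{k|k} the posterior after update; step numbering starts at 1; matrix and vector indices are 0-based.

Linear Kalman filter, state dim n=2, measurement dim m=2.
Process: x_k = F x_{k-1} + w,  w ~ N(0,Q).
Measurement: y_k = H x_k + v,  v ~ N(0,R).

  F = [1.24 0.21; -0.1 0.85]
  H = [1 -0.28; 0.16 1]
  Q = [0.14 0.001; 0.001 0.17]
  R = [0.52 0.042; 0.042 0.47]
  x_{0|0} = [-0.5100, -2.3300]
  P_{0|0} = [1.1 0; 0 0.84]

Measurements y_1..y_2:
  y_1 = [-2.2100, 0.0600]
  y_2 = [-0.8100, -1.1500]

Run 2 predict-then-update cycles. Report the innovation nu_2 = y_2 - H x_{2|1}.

step 1: x^-=[-1.1217, -1.9295]  P^-=[1.8684 0.0145; 0.0145 0.7879]  S=[2.4420 0.1342; 0.1342 1.3104]  K=[0.7545 0.1619; -0.1182 0.6152]  nu=[-1.6286, 2.1690]  x^+=[-1.9992, -0.4028]  P^+=[0.4109 0.0421; 0.0421 0.2774]
step 2: x^-=[-2.5636, -0.1424]  P^-=[0.8060 0.0430; 0.0430 0.3674]  S=[1.3307 0.1092; 0.1092 0.8718]  K=[0.5865 0.1238; -0.0810 0.4395]  nu=[1.7138, -0.5974]  x^+=[-1.6325, -0.5438]  P^+=[0.3191 0.0318; 0.0318 0.1981]

innov = [1.7138, -0.5974]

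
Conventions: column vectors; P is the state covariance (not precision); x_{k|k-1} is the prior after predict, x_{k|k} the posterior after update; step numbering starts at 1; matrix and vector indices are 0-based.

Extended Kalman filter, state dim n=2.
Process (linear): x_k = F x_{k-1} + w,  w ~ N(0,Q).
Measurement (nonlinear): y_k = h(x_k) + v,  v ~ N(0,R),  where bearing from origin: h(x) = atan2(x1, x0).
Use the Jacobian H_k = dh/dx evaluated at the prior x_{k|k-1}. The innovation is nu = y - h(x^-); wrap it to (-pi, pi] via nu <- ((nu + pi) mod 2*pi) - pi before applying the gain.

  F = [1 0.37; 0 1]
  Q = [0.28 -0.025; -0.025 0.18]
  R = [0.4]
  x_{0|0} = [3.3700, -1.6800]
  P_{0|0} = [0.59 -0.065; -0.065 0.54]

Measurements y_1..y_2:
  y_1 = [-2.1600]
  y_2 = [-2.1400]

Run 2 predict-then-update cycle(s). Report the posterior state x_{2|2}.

x_post = [0.4816, -2.7813]

step 1: x^-=[2.7484, -1.6800]  P^-=[0.8958 0.1098; 0.1098 0.7200]  H_jac=[0.1619 0.2649]  S=[0.4834]  K=[0.3602; 0.4313]  nu=[-1.6113]  x^+=[2.1680, -2.3749]  P^+=[0.8331 0.0347; 0.0347 0.6301]
step 2: x^-=[1.2893, -2.3749]  P^-=[1.2250 0.2428; 0.2428 0.8101]  H_jac=[0.3252 0.1765]  S=[0.5827]  K=[0.7573; 0.3810]  nu=[-1.0665]  x^+=[0.4816, -2.7813]  P^+=[0.8909 0.0747; 0.0747 0.7255]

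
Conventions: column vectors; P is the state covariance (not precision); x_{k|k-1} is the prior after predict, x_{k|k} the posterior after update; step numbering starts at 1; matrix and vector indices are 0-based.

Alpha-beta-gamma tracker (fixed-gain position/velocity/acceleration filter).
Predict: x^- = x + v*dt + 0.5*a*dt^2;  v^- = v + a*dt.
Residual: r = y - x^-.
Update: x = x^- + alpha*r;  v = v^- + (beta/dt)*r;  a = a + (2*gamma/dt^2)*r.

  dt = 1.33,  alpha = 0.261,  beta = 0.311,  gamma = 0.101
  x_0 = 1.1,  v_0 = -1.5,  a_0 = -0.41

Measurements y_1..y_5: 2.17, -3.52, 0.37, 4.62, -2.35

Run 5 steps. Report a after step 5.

a_post = 0.8800

step 1: x_pred=-1.2576  r=3.4276  x^+=-0.3630  v^+=-1.2438  a^+=-0.0186
step 2: x_pred=-2.0337  r=-1.4863  x^+=-2.4216  v^+=-1.6161  a^+=-0.1883
step 3: x_pred=-4.7375  r=5.1075  x^+=-3.4045  v^+=-0.6722  a^+=0.3949
step 4: x_pred=-3.9492  r=8.5692  x^+=-1.7126  v^+=1.8569  a^+=1.3735
step 5: x_pred=1.9718  r=-4.3218  x^+=0.8438  v^+=2.6730  a^+=0.8800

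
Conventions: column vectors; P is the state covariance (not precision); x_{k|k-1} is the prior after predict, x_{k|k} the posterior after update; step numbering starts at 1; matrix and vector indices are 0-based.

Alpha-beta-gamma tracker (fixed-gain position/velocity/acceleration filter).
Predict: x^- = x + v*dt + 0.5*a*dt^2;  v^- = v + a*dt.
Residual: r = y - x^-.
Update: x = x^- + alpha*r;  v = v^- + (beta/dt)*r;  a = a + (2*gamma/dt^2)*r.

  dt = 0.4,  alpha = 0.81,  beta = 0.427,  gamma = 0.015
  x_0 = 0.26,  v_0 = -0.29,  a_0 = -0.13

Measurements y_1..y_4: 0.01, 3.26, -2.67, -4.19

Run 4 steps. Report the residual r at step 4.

step 1: x_pred=0.1336  r=-0.1236  x^+=0.0335  v^+=-0.4739  a^+=-0.1532
step 2: x_pred=-0.1683  r=3.4283  x^+=2.6086  v^+=3.1245  a^+=0.4896
step 3: x_pred=3.8976  r=-6.5676  x^+=-1.4222  v^+=-3.6905  a^+=-0.7418
step 4: x_pred=-2.9577  r=-1.2323  x^+=-3.9559  v^+=-5.3027  a^+=-0.9728

resid = -1.2323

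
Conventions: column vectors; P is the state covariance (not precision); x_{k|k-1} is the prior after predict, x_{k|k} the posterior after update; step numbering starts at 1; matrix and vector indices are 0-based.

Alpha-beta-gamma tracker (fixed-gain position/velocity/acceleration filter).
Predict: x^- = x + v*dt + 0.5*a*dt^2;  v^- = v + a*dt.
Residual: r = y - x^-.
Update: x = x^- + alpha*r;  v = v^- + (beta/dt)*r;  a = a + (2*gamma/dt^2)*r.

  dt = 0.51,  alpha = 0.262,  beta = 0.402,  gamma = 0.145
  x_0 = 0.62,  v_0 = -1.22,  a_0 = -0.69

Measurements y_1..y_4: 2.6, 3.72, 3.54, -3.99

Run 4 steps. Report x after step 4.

x_post = 4.5674

step 1: x_pred=-0.0919  r=2.6919  x^+=0.6134  v^+=0.5500  a^+=2.3114
step 2: x_pred=1.1944  r=2.5256  x^+=1.8561  v^+=3.7195  a^+=5.1273
step 3: x_pred=4.4199  r=-0.8799  x^+=4.1894  v^+=5.6409  a^+=4.1462
step 4: x_pred=7.6054  r=-11.5954  x^+=4.5674  v^+=-1.3845  a^+=-8.7821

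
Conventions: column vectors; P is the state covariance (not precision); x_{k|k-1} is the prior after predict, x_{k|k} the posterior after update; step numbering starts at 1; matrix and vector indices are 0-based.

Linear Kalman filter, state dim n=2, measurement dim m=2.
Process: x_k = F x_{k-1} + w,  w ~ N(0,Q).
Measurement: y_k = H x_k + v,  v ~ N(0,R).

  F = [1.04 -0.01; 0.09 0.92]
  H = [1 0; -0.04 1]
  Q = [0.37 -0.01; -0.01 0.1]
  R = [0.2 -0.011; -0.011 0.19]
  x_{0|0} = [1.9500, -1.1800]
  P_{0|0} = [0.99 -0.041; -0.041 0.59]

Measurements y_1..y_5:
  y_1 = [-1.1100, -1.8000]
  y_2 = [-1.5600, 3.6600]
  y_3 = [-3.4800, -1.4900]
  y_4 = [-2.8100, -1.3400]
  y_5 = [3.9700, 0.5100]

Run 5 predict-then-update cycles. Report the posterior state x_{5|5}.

x_post = [2.0702, -0.2526]

step 1: x^-=[2.0398, -0.9101]  P^-=[1.4417 0.0380; 0.0380 0.6006]  S=[1.6417 -0.0306; -0.0306 0.7899]  K=[0.8783 0.0092; 0.0373 0.7599]  nu=[-3.1498, -0.8083]  x^+=[-0.7343, -1.6420]  P^+=[0.1756 -0.0009; -0.0009 0.1439]
step 2: x^-=[-0.7472, -1.5767]  P^-=[0.5599 0.0043; 0.0043 0.2231]  S=[0.7599 -0.0291; -0.0291 0.4137]  K=[0.7371 0.0081; 0.0263 0.5408]  nu=[-0.8128, 5.2068]  x^+=[-1.3043, 1.2177]  P^+=[0.1473 -0.0007; -0.0007 0.1024]
step 3: x^-=[-1.3686, 1.0029]  P^-=[0.5294 0.0022; 0.0022 0.1878]  S=[0.7294 -0.0300; -0.0300 0.3785]  K=[0.7261 0.0074; 0.0235 0.4978]  nu=[-2.1114, -2.5476]  x^+=[-2.9205, -0.3149]  P^+=[0.1451 -0.0008; -0.0008 0.0943]
step 4: x^-=[-3.0341, -0.5526]  P^-=[0.5270 0.0020; 0.0020 0.1809]  S=[0.7270 -0.0301; -0.0301 0.3715]  K=[0.7252 0.0073; 0.0229 0.4884]  nu=[0.2241, -0.9088]  x^+=[-2.8783, -0.9913]  P^+=[0.1450 -0.0008; -0.0008 0.0925]
step 5: x^-=[-2.9835, -1.1710]  P^-=[0.5268 0.0020; 0.0020 0.1793]  S=[0.7268 -0.0301; -0.0301 0.3700]  K=[0.7251 0.0074; 0.0229 0.4863]  nu=[6.9535, 1.5617]  x^+=[2.0702, -0.2526]  P^+=[0.1449 -0.0008; -0.0008 0.0921]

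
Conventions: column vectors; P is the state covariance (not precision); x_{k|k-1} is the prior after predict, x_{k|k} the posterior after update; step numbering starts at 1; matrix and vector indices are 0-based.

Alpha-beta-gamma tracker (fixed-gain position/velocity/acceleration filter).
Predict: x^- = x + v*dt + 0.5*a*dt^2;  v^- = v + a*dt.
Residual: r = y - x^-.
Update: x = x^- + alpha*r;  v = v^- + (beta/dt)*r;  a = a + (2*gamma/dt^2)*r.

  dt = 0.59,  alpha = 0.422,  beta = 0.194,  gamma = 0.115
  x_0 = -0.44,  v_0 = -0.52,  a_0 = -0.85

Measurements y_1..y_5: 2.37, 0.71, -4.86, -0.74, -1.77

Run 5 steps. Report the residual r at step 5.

step 1: x_pred=-0.8947  r=3.2647  x^+=0.4830  v^+=0.0520  a^+=1.3071
step 2: x_pred=0.7412  r=-0.0312  x^+=0.7280  v^+=0.8129  a^+=1.2865
step 3: x_pred=1.4316  r=-6.2916  x^+=-1.2235  v^+=-0.4968  a^+=-2.8705
step 4: x_pred=-2.0162  r=1.2762  x^+=-1.4776  v^+=-1.7707  a^+=-2.0273
step 5: x_pred=-2.8752  r=1.1052  x^+=-2.4088  v^+=-2.6034  a^+=-1.2970

resid = 1.1052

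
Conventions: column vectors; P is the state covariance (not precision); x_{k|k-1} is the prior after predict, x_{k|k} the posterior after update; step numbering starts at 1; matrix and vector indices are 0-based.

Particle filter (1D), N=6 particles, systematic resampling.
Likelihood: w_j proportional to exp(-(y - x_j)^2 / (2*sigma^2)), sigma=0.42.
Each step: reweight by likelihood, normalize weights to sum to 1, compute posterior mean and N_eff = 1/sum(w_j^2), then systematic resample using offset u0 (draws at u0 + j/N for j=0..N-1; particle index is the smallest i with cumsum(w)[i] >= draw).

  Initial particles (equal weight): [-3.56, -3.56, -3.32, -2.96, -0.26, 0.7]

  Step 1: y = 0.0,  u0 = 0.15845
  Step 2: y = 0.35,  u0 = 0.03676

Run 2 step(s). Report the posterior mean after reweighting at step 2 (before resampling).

post_mean = 0.2234

step 1: w=[0.0000, 0.0000, 0.0000, 0.0000, 0.7680, 0.2320]  mean=-0.0373  Neff=1.5535  idx=[4, 4, 4, 4, 5, 5]
step 2: w=[0.1241, 0.1241, 0.1241, 0.1241, 0.2518, 0.2518]  mean=0.2234  Neff=5.3077  idx=[0, 1, 2, 4, 4, 5]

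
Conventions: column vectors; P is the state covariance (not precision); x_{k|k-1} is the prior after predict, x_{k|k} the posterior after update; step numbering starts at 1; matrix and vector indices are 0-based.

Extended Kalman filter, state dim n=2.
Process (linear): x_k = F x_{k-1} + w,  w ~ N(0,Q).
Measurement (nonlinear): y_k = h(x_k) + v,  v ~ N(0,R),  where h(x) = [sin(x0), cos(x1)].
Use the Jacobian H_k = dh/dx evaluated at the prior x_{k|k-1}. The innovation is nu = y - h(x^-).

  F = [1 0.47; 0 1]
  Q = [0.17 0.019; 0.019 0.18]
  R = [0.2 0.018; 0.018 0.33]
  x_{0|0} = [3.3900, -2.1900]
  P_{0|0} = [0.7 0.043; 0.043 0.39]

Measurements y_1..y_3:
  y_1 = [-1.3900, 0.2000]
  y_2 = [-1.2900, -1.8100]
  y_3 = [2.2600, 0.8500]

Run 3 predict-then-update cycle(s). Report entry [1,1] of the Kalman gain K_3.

K[1,1] = 0.4713

step 1: x^-=[2.3607, -2.1900]  P^-=[0.9966 0.2453; 0.2453 0.5700]  H_jac=[-0.7103 0.0000; 0.0000 0.8143]  S=[0.7028 -0.1239; -0.1239 0.7080]  K=[-0.9880 0.1093; -0.1366 0.6317]  nu=[-2.0939, 0.7804]  x^+=[4.5147, -1.4111]  P^+=[0.2754 0.0224; 0.0224 0.2530]
step 2: x^-=[3.8515, -1.4111]  P^-=[0.5224 0.1603; 0.1603 0.4330]  H_jac=[-0.7584 0.0000; 0.0000 0.9873]  S=[0.5005 -0.1021; -0.1021 0.7520]  K=[-0.7700 0.1060; -0.1307 0.5507]  nu=[-0.6383, -1.9691]  x^+=[4.1342, -2.4120]  P^+=[0.2005 0.0214; 0.0214 0.1817]
step 3: x^-=[3.0006, -2.4120]  P^-=[0.4308 0.1258; 0.1258 0.3617]  H_jac=[-0.9901 0.0000; 0.0000 0.6666]  S=[0.6223 -0.0650; -0.0650 0.4907]  K=[-0.6769 0.0812; -0.1509 0.4713]  nu=[2.1195, 1.5954]  x^+=[1.6954, -1.9798]  P^+=[0.1353 0.0219; 0.0219 0.2293]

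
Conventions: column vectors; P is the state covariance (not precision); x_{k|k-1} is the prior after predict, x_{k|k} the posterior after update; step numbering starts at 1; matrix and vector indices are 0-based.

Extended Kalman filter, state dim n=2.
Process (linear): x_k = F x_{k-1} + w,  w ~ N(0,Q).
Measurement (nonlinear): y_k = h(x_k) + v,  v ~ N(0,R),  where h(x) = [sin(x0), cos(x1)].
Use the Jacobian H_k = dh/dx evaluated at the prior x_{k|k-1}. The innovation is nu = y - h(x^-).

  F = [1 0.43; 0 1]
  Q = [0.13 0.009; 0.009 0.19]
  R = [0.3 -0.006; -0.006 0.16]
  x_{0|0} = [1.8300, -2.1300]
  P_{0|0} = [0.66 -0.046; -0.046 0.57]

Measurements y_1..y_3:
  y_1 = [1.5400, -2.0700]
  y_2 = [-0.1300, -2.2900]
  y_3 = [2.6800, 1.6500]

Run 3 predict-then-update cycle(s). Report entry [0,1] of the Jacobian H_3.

step 1: x^-=[0.9141, -2.1300]  P^-=[0.8558 0.2081; 0.2081 0.7600]  H_jac=[0.6105 0.0000; 0.0000 0.8477]  S=[0.6190 0.1017; 0.1017 0.7061]  K=[0.8225 0.1314; 0.0567 0.9042]  nu=[0.7480, -1.5395]  x^+=[1.3271, -3.4796]  P^+=[0.4029 0.0190; 0.0190 0.1703]
step 2: x^-=[-0.1691, -3.4796]  P^-=[0.5807 0.1012; 0.1012 0.3603]  H_jac=[0.9857 0.0000; 0.0000 -0.3316]  S=[0.8642 -0.0391; -0.0391 0.1996]  K=[0.6606 -0.0388; 0.0891 -0.5811]  nu=[0.0383, -1.3466]  x^+=[-0.0916, -2.6938]  P^+=[0.2013 0.0307; 0.0307 0.2820]
step 3: x^-=[-1.2499, -2.6938]  P^-=[0.4098 0.1609; 0.1609 0.4720]  H_jac=[0.3154 0.0000; 0.0000 0.4330]  S=[0.3408 0.0160; 0.0160 0.2485]  K=[0.3673 0.2568; 0.1107 0.8153]  nu=[3.6290, 2.5514]  x^+=[0.7380, -0.2118]  P^+=[0.3444 0.0898; 0.0898 0.2997]

H_jac[0,1] = 0.0000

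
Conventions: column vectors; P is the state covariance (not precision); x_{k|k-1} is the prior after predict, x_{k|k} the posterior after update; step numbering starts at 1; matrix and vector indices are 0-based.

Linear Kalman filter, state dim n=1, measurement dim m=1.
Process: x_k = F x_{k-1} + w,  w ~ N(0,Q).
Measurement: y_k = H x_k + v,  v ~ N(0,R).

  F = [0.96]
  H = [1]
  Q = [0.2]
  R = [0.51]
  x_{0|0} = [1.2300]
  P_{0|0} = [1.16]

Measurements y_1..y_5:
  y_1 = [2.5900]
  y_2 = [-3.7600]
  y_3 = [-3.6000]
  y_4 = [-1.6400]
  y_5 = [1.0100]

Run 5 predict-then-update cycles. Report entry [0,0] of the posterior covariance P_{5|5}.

P_post[0,0] = 0.2278

step 1: x^-=[1.1808]  P^-=[1.2691]  S=[1.7791]  K=[0.7133]  nu=[1.4092]  x^+=[2.1860]  P^+=[0.3638]
step 2: x^-=[2.0986]  P^-=[0.5353]  S=[1.0453]  K=[0.5121]  nu=[-5.8586]  x^+=[-0.9015]  P^+=[0.2612]
step 3: x^-=[-0.8655]  P^-=[0.4407]  S=[0.9507]  K=[0.4635]  nu=[-2.7345]  x^+=[-2.1331]  P^+=[0.2364]
step 4: x^-=[-2.0477]  P^-=[0.4179]  S=[0.9279]  K=[0.4504]  nu=[0.4077]  x^+=[-1.8641]  P^+=[0.2297]
step 5: x^-=[-1.7895]  P^-=[0.4117]  S=[0.9217]  K=[0.4467]  nu=[2.7995]  x^+=[-0.5391]  P^+=[0.2278]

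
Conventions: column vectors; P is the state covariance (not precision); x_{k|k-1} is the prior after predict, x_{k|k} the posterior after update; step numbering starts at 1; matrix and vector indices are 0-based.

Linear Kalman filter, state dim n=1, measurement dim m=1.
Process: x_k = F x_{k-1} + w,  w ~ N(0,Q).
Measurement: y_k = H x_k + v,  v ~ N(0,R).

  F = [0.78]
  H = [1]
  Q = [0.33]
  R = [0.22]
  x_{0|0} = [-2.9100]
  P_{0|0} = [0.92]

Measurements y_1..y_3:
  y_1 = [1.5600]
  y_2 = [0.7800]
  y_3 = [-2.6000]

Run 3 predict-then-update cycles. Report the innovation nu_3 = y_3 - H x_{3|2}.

innov = [-3.1678]

step 1: x^-=[-2.2698]  P^-=[0.8897]  S=[1.1097]  K=[0.8018]  nu=[3.8298]  x^+=[0.8008]  P^+=[0.1764]
step 2: x^-=[0.6246]  P^-=[0.4373]  S=[0.6573]  K=[0.6653]  nu=[0.1554]  x^+=[0.7280]  P^+=[0.1464]
step 3: x^-=[0.5678]  P^-=[0.4190]  S=[0.6390]  K=[0.6557]  nu=[-3.1678]  x^+=[-1.5094]  P^+=[0.1443]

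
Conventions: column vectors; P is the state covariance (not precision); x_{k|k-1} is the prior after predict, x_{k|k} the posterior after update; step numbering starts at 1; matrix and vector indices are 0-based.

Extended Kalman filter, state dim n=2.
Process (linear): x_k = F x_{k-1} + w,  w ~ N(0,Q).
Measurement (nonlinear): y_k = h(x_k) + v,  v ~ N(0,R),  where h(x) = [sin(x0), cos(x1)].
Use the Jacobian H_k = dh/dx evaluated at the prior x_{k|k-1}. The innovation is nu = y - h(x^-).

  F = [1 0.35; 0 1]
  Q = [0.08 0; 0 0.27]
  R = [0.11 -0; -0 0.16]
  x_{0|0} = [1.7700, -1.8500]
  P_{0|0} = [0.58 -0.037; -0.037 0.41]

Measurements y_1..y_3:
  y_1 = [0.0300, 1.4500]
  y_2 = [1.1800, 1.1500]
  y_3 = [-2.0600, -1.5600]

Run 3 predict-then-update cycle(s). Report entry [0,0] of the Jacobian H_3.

step 1: x^-=[1.1225, -1.8500]  P^-=[0.6843 0.1065; 0.1065 0.6800]  H_jac=[0.4334 0.0000; 0.0000 0.9613]  S=[0.2386 0.0444; 0.0444 0.7884]  K=[1.2321 0.0605; 0.0397 0.8269]  nu=[-0.8712, 1.7256]  x^+=[0.1536, -0.4576]  P^+=[0.3127 0.0101; 0.0101 0.1376]
step 2: x^-=[-0.0066, -0.4576]  P^-=[0.4166 0.0582; 0.0582 0.4076]  H_jac=[1.0000 0.0000; 0.0000 0.4418]  S=[0.5266 0.0257; 0.0257 0.2396]  K=[0.7900 0.0226; 0.0743 0.7438]  nu=[1.1866, 0.2529]  x^+=[0.9365, -0.1814]  P^+=[0.0869 0.0082; 0.0082 0.2693]
step 3: x^-=[0.8730, -0.1814]  P^-=[0.2056 0.1024; 0.1024 0.5393]  H_jac=[0.6425 0.0000; 0.0000 0.1804]  S=[0.1949 0.0119; 0.0119 0.1776]  K=[0.6743 0.0590; 0.3056 0.5276]  nu=[-2.8263, -2.5436]  x^+=[-1.1828, -2.3871]  P^+=[0.1154 0.0523; 0.0523 0.4679]

H_jac[0,0] = 0.6425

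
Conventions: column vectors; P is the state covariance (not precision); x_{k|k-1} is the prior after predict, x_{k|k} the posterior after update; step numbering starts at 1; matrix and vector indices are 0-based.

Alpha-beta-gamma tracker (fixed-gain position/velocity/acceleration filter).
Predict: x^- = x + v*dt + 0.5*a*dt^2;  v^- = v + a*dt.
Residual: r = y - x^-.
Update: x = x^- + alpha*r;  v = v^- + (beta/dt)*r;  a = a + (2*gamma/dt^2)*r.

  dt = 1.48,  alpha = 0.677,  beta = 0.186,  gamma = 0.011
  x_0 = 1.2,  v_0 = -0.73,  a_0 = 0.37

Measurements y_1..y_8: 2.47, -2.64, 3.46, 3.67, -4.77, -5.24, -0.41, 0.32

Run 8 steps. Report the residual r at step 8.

resid = -0.2504

step 1: x_pred=0.5248  r=1.9452  x^+=1.8417  v^+=0.0621  a^+=0.3895
step 2: x_pred=2.3602  r=-5.0002  x^+=-1.0249  v^+=0.0102  a^+=0.3393
step 3: x_pred=-0.6383  r=4.0983  x^+=2.1363  v^+=1.0274  a^+=0.3805
step 4: x_pred=4.0735  r=-0.4035  x^+=3.8003  v^+=1.5398  a^+=0.3764
step 5: x_pred=6.4915  r=-11.2615  x^+=-1.1325  v^+=0.6816  a^+=0.2633
step 6: x_pred=0.1647  r=-5.4047  x^+=-3.4943  v^+=0.3921  a^+=0.2090
step 7: x_pred=-2.6851  r=2.2751  x^+=-1.1448  v^+=0.9874  a^+=0.2319
step 8: x_pred=0.5704  r=-0.2504  x^+=0.4009  v^+=1.2991  a^+=0.2294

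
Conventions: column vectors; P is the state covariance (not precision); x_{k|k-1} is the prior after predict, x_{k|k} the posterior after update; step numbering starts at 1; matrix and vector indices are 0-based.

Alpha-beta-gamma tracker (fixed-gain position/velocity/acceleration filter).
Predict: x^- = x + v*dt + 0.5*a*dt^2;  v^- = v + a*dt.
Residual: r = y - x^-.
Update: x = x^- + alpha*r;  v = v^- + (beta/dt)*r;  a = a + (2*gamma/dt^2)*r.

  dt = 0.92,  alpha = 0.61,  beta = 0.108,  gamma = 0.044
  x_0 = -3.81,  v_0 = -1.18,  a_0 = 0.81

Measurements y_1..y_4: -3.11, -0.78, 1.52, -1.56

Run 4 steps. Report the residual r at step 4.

resid = -5.0524

step 1: x_pred=-4.5528  r=1.4428  x^+=-3.6727  v^+=-0.2654  a^+=0.9600
step 2: x_pred=-3.5106  r=2.7306  x^+=-1.8449  v^+=0.9383  a^+=1.2439
step 3: x_pred=-0.4553  r=1.9753  x^+=0.7497  v^+=2.3146  a^+=1.4493
step 4: x_pred=3.4924  r=-5.0524  x^+=0.4104  v^+=3.0548  a^+=0.9240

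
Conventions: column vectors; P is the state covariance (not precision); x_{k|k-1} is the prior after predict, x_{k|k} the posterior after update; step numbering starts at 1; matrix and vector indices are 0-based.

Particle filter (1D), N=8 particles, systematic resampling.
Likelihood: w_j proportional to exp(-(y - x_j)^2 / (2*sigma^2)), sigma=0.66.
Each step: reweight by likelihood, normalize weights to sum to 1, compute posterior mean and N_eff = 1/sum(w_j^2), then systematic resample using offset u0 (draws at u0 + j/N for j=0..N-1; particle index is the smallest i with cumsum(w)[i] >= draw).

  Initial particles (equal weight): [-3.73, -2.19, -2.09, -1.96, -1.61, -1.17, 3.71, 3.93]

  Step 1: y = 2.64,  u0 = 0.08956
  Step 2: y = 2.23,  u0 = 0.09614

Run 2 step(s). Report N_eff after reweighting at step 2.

N_eff = 7.1840

step 1: w=[0.0000, 0.0000, 0.0000, 0.0000, 0.0000, 0.0000, 0.6447, 0.3553]  mean=3.7882  Neff=1.8454  idx=[6, 6, 6, 6, 6, 7, 7, 7]
step 2: w=[0.1576, 0.1576, 0.1576, 0.1576, 0.1576, 0.0706, 0.0706, 0.0706]  mean=3.7566  Neff=7.1840  idx=[0, 1, 2, 2, 3, 4, 5, 7]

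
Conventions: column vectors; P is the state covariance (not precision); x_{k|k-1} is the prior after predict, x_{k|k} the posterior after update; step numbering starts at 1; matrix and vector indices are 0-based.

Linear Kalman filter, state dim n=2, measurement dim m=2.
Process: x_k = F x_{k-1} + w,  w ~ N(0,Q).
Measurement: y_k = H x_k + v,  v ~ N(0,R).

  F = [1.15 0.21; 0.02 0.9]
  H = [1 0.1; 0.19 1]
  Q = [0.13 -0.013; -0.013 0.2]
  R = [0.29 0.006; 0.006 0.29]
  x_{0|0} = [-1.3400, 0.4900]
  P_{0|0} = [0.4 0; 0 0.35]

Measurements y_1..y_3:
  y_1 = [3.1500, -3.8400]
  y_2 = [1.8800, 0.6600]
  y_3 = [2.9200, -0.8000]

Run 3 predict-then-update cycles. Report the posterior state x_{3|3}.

step 1: x^-=[-1.4381, 0.4142]  P^-=[0.6744 0.0624; 0.0624 0.4837]  S=[0.9817 0.2460; 0.2460 0.8217]  K=[0.6868 0.0262; -0.0415 0.6154]  nu=[4.5467, -3.9810]  x^+=[1.5802, -2.2244]  P^+=[0.2020 -0.0267; -0.0267 0.1833]
step 2: x^-=[1.3501, -1.9703]  P^-=[0.3923 -0.0014; -0.0014 0.3476]  S=[0.6855 0.1139; 0.1139 0.6512]  K=[0.5700 0.0126; -0.0411 0.5405]  nu=[0.7270, 2.3738]  x^+=[1.7944, -0.7171]  P^+=[0.1679 -0.0248; -0.0248 0.1612]
step 3: x^-=[1.9130, -0.6095]  P^-=[0.3471 -0.0045; -0.0045 0.3298]  S=[0.6395 0.1004; 0.1004 0.6306]  K=[0.5403 0.0115; -0.0382 0.5277]  nu=[1.0680, -0.5540]  x^+=[2.4836, -0.9427]  P^+=[0.1591 -0.0237; -0.0237 0.1573]

x_post = [2.4836, -0.9427]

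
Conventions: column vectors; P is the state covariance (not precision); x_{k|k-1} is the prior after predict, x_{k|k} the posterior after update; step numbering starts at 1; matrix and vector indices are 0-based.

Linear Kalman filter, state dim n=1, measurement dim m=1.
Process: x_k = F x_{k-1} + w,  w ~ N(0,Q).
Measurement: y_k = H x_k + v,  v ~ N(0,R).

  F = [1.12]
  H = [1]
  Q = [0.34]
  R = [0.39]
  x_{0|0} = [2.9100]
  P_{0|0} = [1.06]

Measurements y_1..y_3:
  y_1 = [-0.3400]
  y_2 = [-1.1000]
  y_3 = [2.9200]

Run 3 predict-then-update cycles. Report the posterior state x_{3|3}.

step 1: x^-=[3.2592]  P^-=[1.6697]  S=[2.0597]  K=[0.8106]  nu=[-3.5992]  x^+=[0.3415]  P^+=[0.3162]
step 2: x^-=[0.3825]  P^-=[0.7366]  S=[1.1266]  K=[0.6538]  nu=[-1.4825]  x^+=[-0.5868]  P^+=[0.2550]
step 3: x^-=[-0.6572]  P^-=[0.6599]  S=[1.0499]  K=[0.6285]  nu=[3.5772]  x^+=[1.5911]  P^+=[0.2451]

x_post = [1.5911]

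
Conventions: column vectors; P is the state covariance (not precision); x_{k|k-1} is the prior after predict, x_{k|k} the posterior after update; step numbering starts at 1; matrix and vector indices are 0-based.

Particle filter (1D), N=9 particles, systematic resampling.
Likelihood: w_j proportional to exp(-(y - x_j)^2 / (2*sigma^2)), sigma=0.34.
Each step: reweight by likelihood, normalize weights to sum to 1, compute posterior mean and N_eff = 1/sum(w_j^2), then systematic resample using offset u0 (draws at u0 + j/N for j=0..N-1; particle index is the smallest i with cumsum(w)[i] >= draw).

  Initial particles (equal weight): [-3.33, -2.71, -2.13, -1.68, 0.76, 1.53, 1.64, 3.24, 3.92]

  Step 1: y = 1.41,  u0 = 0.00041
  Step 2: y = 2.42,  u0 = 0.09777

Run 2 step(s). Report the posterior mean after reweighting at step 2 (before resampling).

step 1: w=[0.0000, 0.0000, 0.0000, 0.0000, 0.0848, 0.4956, 0.4196, 0.0000, 0.0000]  mean=1.5108  Neff=2.3318  idx=[4, 5, 5, 5, 5, 5, 6, 6, 6]
step 2: w=[0.0000, 0.0859, 0.0859, 0.0859, 0.0859, 0.0859, 0.1901, 0.1901, 0.1901]  mean=1.5927  Neff=6.8790  idx=[2, 3, 4, 6, 6, 7, 7, 8, 8]

post_mean = 1.5927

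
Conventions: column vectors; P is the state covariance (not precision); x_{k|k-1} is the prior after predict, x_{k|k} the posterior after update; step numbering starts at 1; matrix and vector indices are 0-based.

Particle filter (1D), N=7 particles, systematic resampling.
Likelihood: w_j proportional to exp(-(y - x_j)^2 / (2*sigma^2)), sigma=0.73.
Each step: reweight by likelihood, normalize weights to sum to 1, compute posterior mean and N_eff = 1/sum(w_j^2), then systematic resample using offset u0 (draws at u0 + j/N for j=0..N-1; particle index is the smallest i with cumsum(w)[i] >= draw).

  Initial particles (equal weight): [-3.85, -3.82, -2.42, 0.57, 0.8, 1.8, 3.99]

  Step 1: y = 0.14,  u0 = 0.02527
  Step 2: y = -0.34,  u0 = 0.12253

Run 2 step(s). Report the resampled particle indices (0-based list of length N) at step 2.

resampled_idx = [0, 1, 2, 3, 4, 5, 6]

step 1: w=[0.0000, 0.0000, 0.0013, 0.5312, 0.4198, 0.0476, 0.0000]  mean=0.7211  Neff=2.1706  idx=[3, 3, 3, 3, 4, 4, 4]
step 2: w=[0.1687, 0.1687, 0.1687, 0.1687, 0.1084, 0.1084, 0.1084]  mean=0.6448  Neff=6.7072  idx=[0, 1, 2, 3, 4, 5, 6]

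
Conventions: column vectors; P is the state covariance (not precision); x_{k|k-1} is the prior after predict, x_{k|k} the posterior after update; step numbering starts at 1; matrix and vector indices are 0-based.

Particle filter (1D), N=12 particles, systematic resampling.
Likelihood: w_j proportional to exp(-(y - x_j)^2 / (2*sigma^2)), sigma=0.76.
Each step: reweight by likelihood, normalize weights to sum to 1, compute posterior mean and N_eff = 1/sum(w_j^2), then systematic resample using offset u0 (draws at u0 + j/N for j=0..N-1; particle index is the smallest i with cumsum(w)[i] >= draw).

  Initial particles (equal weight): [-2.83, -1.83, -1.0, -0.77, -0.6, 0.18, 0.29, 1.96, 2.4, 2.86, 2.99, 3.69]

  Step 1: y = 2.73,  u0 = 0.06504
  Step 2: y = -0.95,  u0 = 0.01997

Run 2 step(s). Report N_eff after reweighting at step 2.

step 1: w=[0.0000, 0.0000, 0.0000, 0.0000, 0.0000, 0.0009, 0.0015, 0.1536, 0.2335, 0.2529, 0.2420, 0.1156]  mean=2.7354  Neff=4.6729  idx=[7, 7, 8, 8, 9, 9, 9, 10, 10, 10, 11, 11]
step 2: w=[0.4531, 0.4531, 0.0418, 0.0418, 0.0024, 0.0024, 0.0024, 0.0010, 0.0010, 0.0010, 0.0000, 0.0000]  mean=2.0064  Neff=2.4147  idx=[0, 0, 0, 0, 0, 0, 1, 1, 1, 1, 1, 2]

N_eff = 2.4147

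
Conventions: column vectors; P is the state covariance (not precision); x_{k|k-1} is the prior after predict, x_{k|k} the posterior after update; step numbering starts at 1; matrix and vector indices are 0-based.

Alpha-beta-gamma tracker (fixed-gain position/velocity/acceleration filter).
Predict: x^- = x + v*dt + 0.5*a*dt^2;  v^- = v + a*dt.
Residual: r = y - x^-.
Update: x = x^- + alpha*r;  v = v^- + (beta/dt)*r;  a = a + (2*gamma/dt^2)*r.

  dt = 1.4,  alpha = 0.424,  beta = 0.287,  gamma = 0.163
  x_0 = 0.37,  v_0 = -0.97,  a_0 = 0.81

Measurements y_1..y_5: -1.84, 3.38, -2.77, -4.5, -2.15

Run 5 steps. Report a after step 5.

step 1: x_pred=-0.1942  r=-1.6458  x^+=-0.8920  v^+=-0.1734  a^+=0.5363
step 2: x_pred=-0.6092  r=3.9892  x^+=1.0822  v^+=1.3952  a^+=1.1998
step 3: x_pred=4.2112  r=-6.9812  x^+=1.2512  v^+=1.6437  a^+=0.0386
step 4: x_pred=3.5902  r=-8.0902  x^+=0.1600  v^+=0.0393  a^+=-1.3070
step 5: x_pred=-1.0659  r=-1.0841  x^+=-1.5256  v^+=-2.0128  a^+=-1.4873

a_post = -1.4873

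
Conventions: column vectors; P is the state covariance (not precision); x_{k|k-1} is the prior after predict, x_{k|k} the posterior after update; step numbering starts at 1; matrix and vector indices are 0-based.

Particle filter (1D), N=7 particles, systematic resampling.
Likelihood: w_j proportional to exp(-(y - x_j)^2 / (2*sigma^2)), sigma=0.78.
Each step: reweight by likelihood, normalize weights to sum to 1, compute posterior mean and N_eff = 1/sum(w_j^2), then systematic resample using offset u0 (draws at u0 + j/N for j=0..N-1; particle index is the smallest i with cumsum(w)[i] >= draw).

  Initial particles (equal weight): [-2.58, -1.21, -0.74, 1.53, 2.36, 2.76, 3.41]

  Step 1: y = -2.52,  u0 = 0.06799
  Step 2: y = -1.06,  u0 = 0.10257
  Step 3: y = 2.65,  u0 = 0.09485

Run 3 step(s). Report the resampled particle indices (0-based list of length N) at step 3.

step 1: w=[0.7582, 0.1856, 0.0563, 0.0000, 0.0000, 0.0000, 0.0000]  mean=-2.2222  Neff=1.6329  idx=[0, 0, 0, 0, 0, 1, 1]
step 2: w=[0.0552, 0.0552, 0.0552, 0.0552, 0.0552, 0.3620, 0.3620]  mean=-1.5882  Neff=3.6066  idx=[1, 4, 5, 5, 6, 6, 6]
step 3: w=[0.0000, 0.0000, 0.2000, 0.2000, 0.2000, 0.2000, 0.2000]  mean=-1.2100  Neff=5.0001  idx=[2, 3, 3, 4, 5, 6, 6]

resampled_idx = [2, 3, 3, 4, 5, 6, 6]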